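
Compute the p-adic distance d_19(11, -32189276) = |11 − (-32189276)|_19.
d_19(11, -32189276) = 1/2476099

Step 1 — x − y = 11 − (-32189276) = 32189287. Step 2 — v_19(32189287) = 5 (factor: 32189287 = (19^5 · 13); the sign does not affect v_p). Step 3 — |x − y|_19 = 19^{-5} = 1/2476099.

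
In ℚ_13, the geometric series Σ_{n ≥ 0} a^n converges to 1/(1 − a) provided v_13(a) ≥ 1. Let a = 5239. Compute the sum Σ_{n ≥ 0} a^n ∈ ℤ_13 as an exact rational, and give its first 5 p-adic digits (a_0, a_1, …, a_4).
Σ a^n = 1/(1 − a) = -1/5238;  first 5 digits = (1, 0, 5, 2, 12)

v_13(a) = 2 ≥ 1, so the series converges in ℤ_13 to 1/(1 − a) = 1/(1 − 5239) = -1/5238. Expand this rational in ℤ_13: compute digits iteratively via d_i = x_i mod 13, x_{i+1} = (x_i − d_i)/13. The first 5 digits are (1, 0, 5, 2, 12).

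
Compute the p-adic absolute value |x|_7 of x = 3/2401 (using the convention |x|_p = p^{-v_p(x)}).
|3/2401|_7 = 2401

Step 1 — compute v_7(x) by factoring powers of 7 out of the numerator and denominator: v_7(3/2401) = -4. Step 2 — apply |x|_p = p^{-v_p(x)} = 7^{4} = 2401.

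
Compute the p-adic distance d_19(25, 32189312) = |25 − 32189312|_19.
d_19(25, 32189312) = 1/2476099

Step 1 — x − y = 25 − 32189312 = -32189287. Step 2 — v_19(-32189287) = 5 (factor: -32189287 = −(19^5 · 13); the sign does not affect v_p). Step 3 — |x − y|_19 = 19^{-5} = 1/2476099.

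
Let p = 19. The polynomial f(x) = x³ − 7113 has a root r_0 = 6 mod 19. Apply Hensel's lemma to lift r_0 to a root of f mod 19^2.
r_1 = 120 (mod 361)

Hensel: r_{i+1} = r_i − f(r_i)/f′(r_i) mod 19^{i+2}, where f′(x) = 3x². Iterate:
  r_0 = 6 (mod 19)
  r_1 = 120 (mod 361)
Final: r = 120 with f(r) ≡ 0 mod 19^2.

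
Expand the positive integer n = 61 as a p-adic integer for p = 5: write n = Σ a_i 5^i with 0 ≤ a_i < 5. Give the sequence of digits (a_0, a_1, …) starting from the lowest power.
(a_0, a_1, …) = (1, 2, 2)

Repeated division by 5 gives the digits low-to-high: 61 = 1 + 2·5^1 + 2·5^2. Digit sequence: (1, 2, 2).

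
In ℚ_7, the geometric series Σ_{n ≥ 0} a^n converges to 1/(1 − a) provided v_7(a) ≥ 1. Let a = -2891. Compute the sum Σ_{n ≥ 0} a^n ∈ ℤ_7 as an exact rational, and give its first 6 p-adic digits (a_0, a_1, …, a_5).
Σ a^n = 1/(1 − a) = 1/2892;  first 6 digits = (1, 0, 4, 5, 0, 0)

v_7(a) = 2 ≥ 1, so the series converges in ℤ_7 to 1/(1 − a) = 1/(1 − (-2891)) = 1/2892. Expand this rational in ℤ_7: compute digits iteratively via d_i = x_i mod 7, x_{i+1} = (x_i − d_i)/7. The first 6 digits are (1, 0, 4, 5, 0, 0).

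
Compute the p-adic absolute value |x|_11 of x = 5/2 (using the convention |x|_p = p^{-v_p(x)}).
|5/2|_11 = 1

Step 1 — compute v_11(x) by factoring powers of 11 out of the numerator and denominator: v_11(5/2) = 0. Step 2 — apply |x|_p = p^{-v_p(x)} = 11^{0} = 1.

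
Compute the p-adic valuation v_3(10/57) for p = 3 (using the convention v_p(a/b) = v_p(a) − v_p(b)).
v_3(10/57) = -1

Factor powers of 3 from the numerator and denominator of the reduced fraction: 10 = 3^0 · 10 and 57 = 3^1 · 19. Apply v_p(a/b) = v_p(a) − v_p(b): v_3(10/57) = 0 − 1 = -1.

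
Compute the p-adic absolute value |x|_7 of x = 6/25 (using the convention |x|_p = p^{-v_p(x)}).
|6/25|_7 = 1

Step 1 — compute v_7(x) by factoring powers of 7 out of the numerator and denominator: v_7(6/25) = 0. Step 2 — apply |x|_p = p^{-v_p(x)} = 7^{0} = 1.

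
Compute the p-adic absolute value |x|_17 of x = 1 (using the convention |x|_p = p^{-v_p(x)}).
|1|_17 = 1

Step 1 — compute v_17(x) by factoring powers of 17 out of the numerator and denominator: v_17(1) = 0. Step 2 — apply |x|_p = p^{-v_p(x)} = 17^{0} = 1.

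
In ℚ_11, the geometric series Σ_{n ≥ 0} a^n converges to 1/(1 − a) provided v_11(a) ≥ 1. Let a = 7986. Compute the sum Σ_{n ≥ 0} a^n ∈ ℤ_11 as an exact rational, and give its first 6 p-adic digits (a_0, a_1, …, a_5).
Σ a^n = 1/(1 − a) = -1/7985;  first 6 digits = (1, 0, 0, 6, 0, 0)

v_11(a) = 3 ≥ 1, so the series converges in ℤ_11 to 1/(1 − a) = 1/(1 − 7986) = -1/7985. Expand this rational in ℤ_11: compute digits iteratively via d_i = x_i mod 11, x_{i+1} = (x_i − d_i)/11. The first 6 digits are (1, 0, 0, 6, 0, 0).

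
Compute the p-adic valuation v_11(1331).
v_11(1331) = 3

v_11(n) is the largest exponent k such that 11^k divides n. Factor out: 1331 = 11^3 · 1. (Sign doesn't affect v_p.) So v_11(1331) = 3.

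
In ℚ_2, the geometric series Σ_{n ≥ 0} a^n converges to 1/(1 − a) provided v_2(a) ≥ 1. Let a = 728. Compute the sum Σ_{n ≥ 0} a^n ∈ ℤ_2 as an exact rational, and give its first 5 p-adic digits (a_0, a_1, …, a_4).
Σ a^n = 1/(1 − a) = -1/727;  first 5 digits = (1, 0, 0, 1, 1)

v_2(a) = 3 ≥ 1, so the series converges in ℤ_2 to 1/(1 − a) = 1/(1 − 728) = -1/727. Expand this rational in ℤ_2: compute digits iteratively via d_i = x_i mod 2, x_{i+1} = (x_i − d_i)/2. The first 5 digits are (1, 0, 0, 1, 1).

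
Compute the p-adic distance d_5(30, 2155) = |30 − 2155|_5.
d_5(30, 2155) = 1/125

Step 1 — x − y = 30 − 2155 = -2125. Step 2 — v_5(-2125) = 3 (factor: -2125 = −(5^3 · 17); the sign does not affect v_p). Step 3 — |x − y|_5 = 5^{-3} = 1/125.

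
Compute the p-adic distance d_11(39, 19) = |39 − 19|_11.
d_11(39, 19) = 1

Step 1 — x − y = 39 − 19 = 20. Step 2 — v_11(20) = 0 (factor: 20 = (11^0 · 20); the sign does not affect v_p). Step 3 — |x − y|_11 = 11^{0} = 1.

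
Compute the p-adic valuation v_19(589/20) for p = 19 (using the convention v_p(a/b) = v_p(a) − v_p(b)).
v_19(589/20) = 1

Factor powers of 19 from the numerator and denominator of the reduced fraction: 589 = 19^1 · 31 and 20 = 19^0 · 20. Apply v_p(a/b) = v_p(a) − v_p(b): v_19(589/20) = 1 − 0 = 1.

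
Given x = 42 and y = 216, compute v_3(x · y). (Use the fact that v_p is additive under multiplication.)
v_3(9072) = 4

v_p(x) = 1 (factor: 42 = 3^1 · 14); v_p(y) = 3 (factor: 216 = 3^3 · 8). Additivity: v_p(xy) = v_p(x) + v_p(y) = 1 + 3 = 4. (Direct check: xy = 9072 = 3^4 · (112).)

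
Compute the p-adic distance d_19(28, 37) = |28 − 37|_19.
d_19(28, 37) = 1

Step 1 — x − y = 28 − 37 = -9. Step 2 — v_19(-9) = 0 (factor: -9 = −(19^0 · 9); the sign does not affect v_p). Step 3 — |x − y|_19 = 19^{0} = 1.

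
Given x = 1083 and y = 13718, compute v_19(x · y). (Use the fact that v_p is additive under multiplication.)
v_19(14856594) = 5

v_p(x) = 2 (factor: 1083 = 19^2 · 3); v_p(y) = 3 (factor: 13718 = 19^3 · 2). Additivity: v_p(xy) = v_p(x) + v_p(y) = 2 + 3 = 5. (Direct check: xy = 14856594 = 19^5 · (6).)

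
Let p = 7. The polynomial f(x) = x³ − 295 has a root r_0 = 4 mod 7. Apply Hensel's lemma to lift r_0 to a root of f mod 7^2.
r_1 = 18 (mod 49)

Hensel: r_{i+1} = r_i − f(r_i)/f′(r_i) mod 7^{i+2}, where f′(x) = 3x². Iterate:
  r_0 = 4 (mod 7)
  r_1 = 18 (mod 49)
Final: r = 18 with f(r) ≡ 0 mod 7^2.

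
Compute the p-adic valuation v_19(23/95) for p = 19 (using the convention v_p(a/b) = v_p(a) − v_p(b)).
v_19(23/95) = -1

Factor powers of 19 from the numerator and denominator of the reduced fraction: 23 = 19^0 · 23 and 95 = 19^1 · 5. Apply v_p(a/b) = v_p(a) − v_p(b): v_19(23/95) = 0 − 1 = -1.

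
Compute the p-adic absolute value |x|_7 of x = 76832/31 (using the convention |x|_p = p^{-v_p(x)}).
|76832/31|_7 = 1/2401

Step 1 — compute v_7(x) by factoring powers of 7 out of the numerator and denominator: v_7(76832/31) = 4. Step 2 — apply |x|_p = p^{-v_p(x)} = 7^{-4} = 1/2401.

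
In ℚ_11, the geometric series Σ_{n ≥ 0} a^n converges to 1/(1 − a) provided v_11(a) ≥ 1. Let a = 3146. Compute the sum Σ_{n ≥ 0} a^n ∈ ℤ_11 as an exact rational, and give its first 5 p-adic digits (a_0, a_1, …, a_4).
Σ a^n = 1/(1 − a) = -1/3145;  first 5 digits = (1, 0, 4, 2, 5)

v_11(a) = 2 ≥ 1, so the series converges in ℤ_11 to 1/(1 − a) = 1/(1 − 3146) = -1/3145. Expand this rational in ℤ_11: compute digits iteratively via d_i = x_i mod 11, x_{i+1} = (x_i − d_i)/11. The first 5 digits are (1, 0, 4, 2, 5).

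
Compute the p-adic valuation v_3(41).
v_3(41) = 0

v_3(n) is the largest exponent k such that 3^k divides n. Factor out: 41 = 3^0 · 41. (Sign doesn't affect v_p.) So v_3(41) = 0.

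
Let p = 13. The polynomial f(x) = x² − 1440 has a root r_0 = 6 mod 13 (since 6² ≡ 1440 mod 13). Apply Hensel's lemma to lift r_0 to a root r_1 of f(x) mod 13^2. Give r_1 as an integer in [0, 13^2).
r_1 = 123 (mod 169)

Hensel's recurrence: r_{i+1} = r_i − f(r_i)·(f′(r_i))^{-1} mod 13^{i+2}, with f′(x) = 2x. Iterate:
  r_0 = 6 (mod 13)
  r_1 = 123 (mod 169)
Final: r_1 = 123, and one checks f(r_1) ≡ 0 mod 13^2.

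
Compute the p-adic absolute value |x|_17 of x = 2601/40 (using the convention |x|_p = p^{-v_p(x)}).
|2601/40|_17 = 1/289

Step 1 — compute v_17(x) by factoring powers of 17 out of the numerator and denominator: v_17(2601/40) = 2. Step 2 — apply |x|_p = p^{-v_p(x)} = 17^{-2} = 1/289.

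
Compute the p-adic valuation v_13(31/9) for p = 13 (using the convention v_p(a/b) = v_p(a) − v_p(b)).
v_13(31/9) = 0

Factor powers of 13 from the numerator and denominator of the reduced fraction: 31 = 13^0 · 31 and 9 = 13^0 · 9. Apply v_p(a/b) = v_p(a) − v_p(b): v_13(31/9) = 0 − 0 = 0.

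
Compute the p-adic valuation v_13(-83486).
v_13(-83486) = 3

v_13(n) is the largest exponent k such that 13^k divides n. Factor out: -83486 = -13^3 · 38. (Sign doesn't affect v_p.) So v_13(-83486) = 3.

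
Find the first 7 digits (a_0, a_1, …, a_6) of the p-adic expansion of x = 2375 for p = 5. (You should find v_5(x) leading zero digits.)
(a_0, …, a_6) = (0, 0, 0, 4, 3, 0, 0)

v_5(2375) = 3, so a_0 = ... = a_2 = 0. Factor out: x = 5^3 · u with u = 19 a unit in ℤ_5. Expand u iteratively via a_{v+i} = u_i mod 5, u_{i+1} = (u_i − a_{v+i})/5:
  u_0 = 19;  a_3 = 4;  u_1 = (u_0 − 4)/5 = 3
  u_1 = 3;  a_4 = 3;  u_2 = (u_1 − 3)/5 = 0
  u_2 = 0;  a_5 = 0;  u_3 = (u_2 − 0)/5 = 0
  u_3 = 0;  a_6 = 0;  u_4 = (u_3 − 0)/5 = 0
Digits: (0, 0, 0, 4, 3, 0, 0).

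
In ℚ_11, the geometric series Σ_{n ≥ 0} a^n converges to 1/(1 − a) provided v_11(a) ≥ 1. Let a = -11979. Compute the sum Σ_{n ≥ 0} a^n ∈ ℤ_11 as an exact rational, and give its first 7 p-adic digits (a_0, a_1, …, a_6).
Σ a^n = 1/(1 − a) = 1/11980;  first 7 digits = (1, 0, 0, 2, 10, 10, 3)

v_11(a) = 3 ≥ 1, so the series converges in ℤ_11 to 1/(1 − a) = 1/(1 − (-11979)) = 1/11980. Expand this rational in ℤ_11: compute digits iteratively via d_i = x_i mod 11, x_{i+1} = (x_i − d_i)/11. The first 7 digits are (1, 0, 0, 2, 10, 10, 3).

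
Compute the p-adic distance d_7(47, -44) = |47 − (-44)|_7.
d_7(47, -44) = 1/7

Step 1 — x − y = 47 − (-44) = 91. Step 2 — v_7(91) = 1 (factor: 91 = (7^1 · 13); the sign does not affect v_p). Step 3 — |x − y|_7 = 7^{-1} = 1/7.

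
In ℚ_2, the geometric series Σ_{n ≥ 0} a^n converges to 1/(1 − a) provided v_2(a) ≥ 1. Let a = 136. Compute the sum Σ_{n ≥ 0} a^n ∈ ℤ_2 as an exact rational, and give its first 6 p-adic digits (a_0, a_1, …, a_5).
Σ a^n = 1/(1 − a) = -1/135;  first 6 digits = (1, 0, 0, 1, 0, 0)

v_2(a) = 3 ≥ 1, so the series converges in ℤ_2 to 1/(1 − a) = 1/(1 − 136) = -1/135. Expand this rational in ℤ_2: compute digits iteratively via d_i = x_i mod 2, x_{i+1} = (x_i − d_i)/2. The first 6 digits are (1, 0, 0, 1, 0, 0).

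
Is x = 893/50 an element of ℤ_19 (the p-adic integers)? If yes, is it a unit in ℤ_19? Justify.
x ∈ ℤ_19 but not a unit; v_19(x) = 1 > 0

ℤ_19 = {x ∈ ℚ_19 : v_19(x) ≥ 0} and ℤ_19^× = {x ∈ ℤ_19 : v_19(x) = 0}. Here v_19(893/50) = v_19(num) − v_19(den) = 1; compare against these criteria.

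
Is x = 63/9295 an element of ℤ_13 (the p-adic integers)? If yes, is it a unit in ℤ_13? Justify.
x ∉ ℤ_13 (v_13(x) = -2 < 0)

ℤ_13 = {x ∈ ℚ_13 : v_13(x) ≥ 0} and ℤ_13^× = {x ∈ ℤ_13 : v_13(x) = 0}. Here v_13(63/9295) = v_13(num) − v_13(den) = -2; compare against these criteria.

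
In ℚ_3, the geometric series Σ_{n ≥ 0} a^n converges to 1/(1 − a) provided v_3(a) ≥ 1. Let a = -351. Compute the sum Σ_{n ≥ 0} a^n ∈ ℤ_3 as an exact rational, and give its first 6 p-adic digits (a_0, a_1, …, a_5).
Σ a^n = 1/(1 − a) = 1/352;  first 6 digits = (1, 0, 0, 2, 1, 1)

v_3(a) = 3 ≥ 1, so the series converges in ℤ_3 to 1/(1 − a) = 1/(1 − (-351)) = 1/352. Expand this rational in ℤ_3: compute digits iteratively via d_i = x_i mod 3, x_{i+1} = (x_i − d_i)/3. The first 6 digits are (1, 0, 0, 2, 1, 1).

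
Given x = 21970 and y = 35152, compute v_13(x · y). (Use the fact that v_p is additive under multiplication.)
v_13(772289440) = 6

v_p(x) = 3 (factor: 21970 = 13^3 · 10); v_p(y) = 3 (factor: 35152 = 13^3 · 16). Additivity: v_p(xy) = v_p(x) + v_p(y) = 3 + 3 = 6. (Direct check: xy = 772289440 = 13^6 · (160).)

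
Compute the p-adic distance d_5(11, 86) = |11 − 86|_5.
d_5(11, 86) = 1/25

Step 1 — x − y = 11 − 86 = -75. Step 2 — v_5(-75) = 2 (factor: -75 = −(5^2 · 3); the sign does not affect v_p). Step 3 — |x − y|_5 = 5^{-2} = 1/25.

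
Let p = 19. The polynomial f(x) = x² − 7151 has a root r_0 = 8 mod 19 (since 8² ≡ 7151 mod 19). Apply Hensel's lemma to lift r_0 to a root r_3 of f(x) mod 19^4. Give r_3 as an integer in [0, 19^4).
r_3 = 21953 (mod 130321)

Hensel's recurrence: r_{i+1} = r_i − f(r_i)·(f′(r_i))^{-1} mod 19^{i+2}, with f′(x) = 2x. Iterate:
  r_0 = 8 (mod 19)
  r_1 = 293 (mod 361)
  r_2 = 1376 (mod 6859)
  r_3 = 21953 (mod 130321)
Final: r_3 = 21953, and one checks f(r_3) ≡ 0 mod 19^4.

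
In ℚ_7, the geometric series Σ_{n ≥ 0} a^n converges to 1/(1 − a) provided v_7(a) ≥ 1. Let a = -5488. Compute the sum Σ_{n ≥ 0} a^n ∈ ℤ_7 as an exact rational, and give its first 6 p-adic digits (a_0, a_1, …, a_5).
Σ a^n = 1/(1 − a) = 1/5489;  first 6 digits = (1, 0, 0, 5, 4, 6)

v_7(a) = 3 ≥ 1, so the series converges in ℤ_7 to 1/(1 − a) = 1/(1 − (-5488)) = 1/5489. Expand this rational in ℤ_7: compute digits iteratively via d_i = x_i mod 7, x_{i+1} = (x_i − d_i)/7. The first 6 digits are (1, 0, 0, 5, 4, 6).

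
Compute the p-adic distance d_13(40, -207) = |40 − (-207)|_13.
d_13(40, -207) = 1/13

Step 1 — x − y = 40 − (-207) = 247. Step 2 — v_13(247) = 1 (factor: 247 = (13^1 · 19); the sign does not affect v_p). Step 3 — |x − y|_13 = 13^{-1} = 1/13.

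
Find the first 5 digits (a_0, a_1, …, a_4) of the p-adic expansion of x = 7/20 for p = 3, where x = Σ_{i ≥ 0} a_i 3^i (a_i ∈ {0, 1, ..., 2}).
(a_0, …, a_4) = (2, 2, 2, 1, 1)

v_3(7/20) = 0 (numerator and denominator both coprime to 3), so x ∈ ℤ_3^×. Compute digits iteratively via a_i = x_i mod 3, x_{i+1} = (x_i − a_i)/3, with x_0 = x:
  x_0 = 7/20;  a_0 = 2;  x_1 = (x_0 − 2)/3 = -11/20
  x_1 = -11/20;  a_1 = 2;  x_2 = (x_1 − 2)/3 = -17/20
  x_2 = -17/20;  a_2 = 2;  x_3 = (x_2 − 2)/3 = -19/20
  x_3 = -19/20;  a_3 = 1;  x_4 = (x_3 − 1)/3 = -13/20
  x_4 = -13/20;  a_4 = 1;  x_5 = (x_4 − 1)/3 = -11/20
Digits: (2, 2, 2, 1, 1).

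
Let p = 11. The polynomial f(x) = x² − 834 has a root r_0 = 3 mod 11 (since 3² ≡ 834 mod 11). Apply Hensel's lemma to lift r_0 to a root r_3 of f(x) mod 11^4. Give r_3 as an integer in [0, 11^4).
r_3 = 11575 (mod 14641)

Hensel's recurrence: r_{i+1} = r_i − f(r_i)·(f′(r_i))^{-1} mod 11^{i+2}, with f′(x) = 2x. Iterate:
  r_0 = 3 (mod 11)
  r_1 = 80 (mod 121)
  r_2 = 927 (mod 1331)
  r_3 = 11575 (mod 14641)
Final: r_3 = 11575, and one checks f(r_3) ≡ 0 mod 11^4.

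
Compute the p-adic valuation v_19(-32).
v_19(-32) = 0

v_19(n) is the largest exponent k such that 19^k divides n. Factor out: -32 = -19^0 · 32. (Sign doesn't affect v_p.) So v_19(-32) = 0.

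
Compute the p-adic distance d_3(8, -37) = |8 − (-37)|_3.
d_3(8, -37) = 1/9

Step 1 — x − y = 8 − (-37) = 45. Step 2 — v_3(45) = 2 (factor: 45 = (3^2 · 5); the sign does not affect v_p). Step 3 — |x − y|_3 = 3^{-2} = 1/9.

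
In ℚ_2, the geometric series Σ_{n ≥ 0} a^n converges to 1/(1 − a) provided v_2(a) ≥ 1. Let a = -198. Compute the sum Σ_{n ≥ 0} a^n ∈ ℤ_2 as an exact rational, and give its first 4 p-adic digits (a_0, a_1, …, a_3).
Σ a^n = 1/(1 − a) = 1/199;  first 4 digits = (1, 1, 1, 0)

v_2(a) = 1 ≥ 1, so the series converges in ℤ_2 to 1/(1 − a) = 1/(1 − (-198)) = 1/199. Expand this rational in ℤ_2: compute digits iteratively via d_i = x_i mod 2, x_{i+1} = (x_i − d_i)/2. The first 4 digits are (1, 1, 1, 0).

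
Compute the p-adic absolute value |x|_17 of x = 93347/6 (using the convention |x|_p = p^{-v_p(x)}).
|93347/6|_17 = 1/4913

Step 1 — compute v_17(x) by factoring powers of 17 out of the numerator and denominator: v_17(93347/6) = 3. Step 2 — apply |x|_p = p^{-v_p(x)} = 17^{-3} = 1/4913.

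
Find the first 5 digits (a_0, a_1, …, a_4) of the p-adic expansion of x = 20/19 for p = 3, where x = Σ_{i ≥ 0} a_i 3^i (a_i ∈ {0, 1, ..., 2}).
(a_0, …, a_4) = (2, 0, 1, 2, 0)

v_3(20/19) = 0 (numerator and denominator both coprime to 3), so x ∈ ℤ_3^×. Compute digits iteratively via a_i = x_i mod 3, x_{i+1} = (x_i − a_i)/3, with x_0 = x:
  x_0 = 20/19;  a_0 = 2;  x_1 = (x_0 − 2)/3 = -6/19
  x_1 = -6/19;  a_1 = 0;  x_2 = (x_1 − 0)/3 = -2/19
  x_2 = -2/19;  a_2 = 1;  x_3 = (x_2 − 1)/3 = -7/19
  x_3 = -7/19;  a_3 = 2;  x_4 = (x_3 − 2)/3 = -15/19
  x_4 = -15/19;  a_4 = 0;  x_5 = (x_4 − 0)/3 = -5/19
Digits: (2, 0, 1, 2, 0).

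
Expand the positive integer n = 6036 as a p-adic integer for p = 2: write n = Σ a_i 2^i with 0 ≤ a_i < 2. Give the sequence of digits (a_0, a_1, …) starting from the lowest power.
(a_0, a_1, …) = (0, 0, 1, 0, 1, 0, 0, 1, 1, 1, 1, 0, 1)

Repeated division by 2 gives the digits low-to-high: 6036 = 1·2^2 + 1·2^4 + 1·2^7 + 1·2^8 + 1·2^9 + 1·2^10 + 1·2^12. Digit sequence: (0, 0, 1, 0, 1, 0, 0, 1, 1, 1, 1, 0, 1).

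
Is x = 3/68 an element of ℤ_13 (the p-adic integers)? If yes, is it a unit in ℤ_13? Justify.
x ∈ ℤ_13^× (unit); v_13(x) = 0

ℤ_13 = {x ∈ ℚ_13 : v_13(x) ≥ 0} and ℤ_13^× = {x ∈ ℤ_13 : v_13(x) = 0}. Here v_13(3/68) = v_13(num) − v_13(den) = 0; compare against these criteria.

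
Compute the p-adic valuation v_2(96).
v_2(96) = 5

v_2(n) is the largest exponent k such that 2^k divides n. Factor out: 96 = 2^5 · 3. (Sign doesn't affect v_p.) So v_2(96) = 5.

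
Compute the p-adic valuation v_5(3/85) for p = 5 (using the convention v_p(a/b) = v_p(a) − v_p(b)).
v_5(3/85) = -1

Factor powers of 5 from the numerator and denominator of the reduced fraction: 3 = 5^0 · 3 and 85 = 5^1 · 17. Apply v_p(a/b) = v_p(a) − v_p(b): v_5(3/85) = 0 − 1 = -1.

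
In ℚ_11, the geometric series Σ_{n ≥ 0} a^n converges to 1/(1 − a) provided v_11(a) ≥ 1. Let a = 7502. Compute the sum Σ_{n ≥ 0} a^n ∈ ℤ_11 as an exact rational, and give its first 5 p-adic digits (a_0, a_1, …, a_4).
Σ a^n = 1/(1 − a) = -1/7501;  first 5 digits = (1, 0, 7, 5, 5)

v_11(a) = 2 ≥ 1, so the series converges in ℤ_11 to 1/(1 − a) = 1/(1 − 7502) = -1/7501. Expand this rational in ℤ_11: compute digits iteratively via d_i = x_i mod 11, x_{i+1} = (x_i − d_i)/11. The first 5 digits are (1, 0, 7, 5, 5).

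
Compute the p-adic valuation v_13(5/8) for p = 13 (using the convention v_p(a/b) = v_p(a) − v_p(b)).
v_13(5/8) = 0

Factor powers of 13 from the numerator and denominator of the reduced fraction: 5 = 13^0 · 5 and 8 = 13^0 · 8. Apply v_p(a/b) = v_p(a) − v_p(b): v_13(5/8) = 0 − 0 = 0.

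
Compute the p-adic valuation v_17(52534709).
v_17(52534709) = 5

v_17(n) is the largest exponent k such that 17^k divides n. Factor out: 52534709 = 17^5 · 37. (Sign doesn't affect v_p.) So v_17(52534709) = 5.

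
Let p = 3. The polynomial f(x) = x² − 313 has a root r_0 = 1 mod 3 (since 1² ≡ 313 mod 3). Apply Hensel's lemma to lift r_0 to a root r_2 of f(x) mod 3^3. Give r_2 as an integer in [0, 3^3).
r_2 = 4 (mod 27)

Hensel's recurrence: r_{i+1} = r_i − f(r_i)·(f′(r_i))^{-1} mod 3^{i+2}, with f′(x) = 2x. Iterate:
  r_0 = 1 (mod 3)
  r_1 = 4 (mod 9)
  r_2 = 4 (mod 27)
Final: r_2 = 4, and one checks f(r_2) ≡ 0 mod 3^3.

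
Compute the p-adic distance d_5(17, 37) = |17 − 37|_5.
d_5(17, 37) = 1/5

Step 1 — x − y = 17 − 37 = -20. Step 2 — v_5(-20) = 1 (factor: -20 = −(5^1 · 4); the sign does not affect v_p). Step 3 — |x − y|_5 = 5^{-1} = 1/5.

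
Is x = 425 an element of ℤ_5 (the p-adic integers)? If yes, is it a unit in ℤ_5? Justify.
x ∈ ℤ_5 but not a unit; v_5(x) = 2 > 0

ℤ_5 = {x ∈ ℚ_5 : v_5(x) ≥ 0} and ℤ_5^× = {x ∈ ℤ_5 : v_5(x) = 0}. Here v_5(425) = v_5(num) − v_5(den) = 2; compare against these criteria.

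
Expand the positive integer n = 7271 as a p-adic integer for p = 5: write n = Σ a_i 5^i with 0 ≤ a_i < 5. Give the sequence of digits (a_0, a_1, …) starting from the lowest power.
(a_0, a_1, …) = (1, 4, 0, 3, 1, 2)

Repeated division by 5 gives the digits low-to-high: 7271 = 1 + 4·5^1 + 3·5^3 + 1·5^4 + 2·5^5. Digit sequence: (1, 4, 0, 3, 1, 2).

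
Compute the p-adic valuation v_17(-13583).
v_17(-13583) = 2

v_17(n) is the largest exponent k such that 17^k divides n. Factor out: -13583 = -17^2 · 47. (Sign doesn't affect v_p.) So v_17(-13583) = 2.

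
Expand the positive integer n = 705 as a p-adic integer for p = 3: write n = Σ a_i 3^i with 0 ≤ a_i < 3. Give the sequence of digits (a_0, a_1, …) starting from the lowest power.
(a_0, a_1, …) = (0, 1, 0, 2, 2, 2)

Repeated division by 3 gives the digits low-to-high: 705 = 1·3^1 + 2·3^3 + 2·3^4 + 2·3^5. Digit sequence: (0, 1, 0, 2, 2, 2).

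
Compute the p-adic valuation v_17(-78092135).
v_17(-78092135) = 5

v_17(n) is the largest exponent k such that 17^k divides n. Factor out: -78092135 = -17^5 · 55. (Sign doesn't affect v_p.) So v_17(-78092135) = 5.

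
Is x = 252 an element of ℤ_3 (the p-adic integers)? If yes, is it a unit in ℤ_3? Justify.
x ∈ ℤ_3 but not a unit; v_3(x) = 2 > 0

ℤ_3 = {x ∈ ℚ_3 : v_3(x) ≥ 0} and ℤ_3^× = {x ∈ ℤ_3 : v_3(x) = 0}. Here v_3(252) = v_3(num) − v_3(den) = 2; compare against these criteria.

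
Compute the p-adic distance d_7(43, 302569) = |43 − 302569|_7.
d_7(43, 302569) = 1/16807

Step 1 — x − y = 43 − 302569 = -302526. Step 2 — v_7(-302526) = 5 (factor: -302526 = −(7^5 · 18); the sign does not affect v_p). Step 3 — |x − y|_7 = 7^{-5} = 1/16807.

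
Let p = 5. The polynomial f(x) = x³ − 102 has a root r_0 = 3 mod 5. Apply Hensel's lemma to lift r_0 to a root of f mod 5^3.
r_2 = 103 (mod 125)

Hensel: r_{i+1} = r_i − f(r_i)/f′(r_i) mod 5^{i+2}, where f′(x) = 3x². Iterate:
  r_0 = 3 (mod 5)
  r_1 = 3 (mod 25)
  r_2 = 103 (mod 125)
Final: r = 103 with f(r) ≡ 0 mod 5^3.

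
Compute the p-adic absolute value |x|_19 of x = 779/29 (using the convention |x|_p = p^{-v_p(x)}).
|779/29|_19 = 1/19

Step 1 — compute v_19(x) by factoring powers of 19 out of the numerator and denominator: v_19(779/29) = 1. Step 2 — apply |x|_p = p^{-v_p(x)} = 19^{-1} = 1/19.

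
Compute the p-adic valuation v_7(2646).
v_7(2646) = 2

v_7(n) is the largest exponent k such that 7^k divides n. Factor out: 2646 = 7^2 · 54. (Sign doesn't affect v_p.) So v_7(2646) = 2.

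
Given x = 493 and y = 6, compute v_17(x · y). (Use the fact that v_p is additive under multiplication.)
v_17(2958) = 1

v_p(x) = 1 (factor: 493 = 17^1 · 29); v_p(y) = 0 (factor: 6 = 17^0 · 6). Additivity: v_p(xy) = v_p(x) + v_p(y) = 1 + 0 = 1. (Direct check: xy = 2958 = 17^1 · (174).)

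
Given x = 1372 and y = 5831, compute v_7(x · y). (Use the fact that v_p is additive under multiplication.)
v_7(8000132) = 6

v_p(x) = 3 (factor: 1372 = 7^3 · 4); v_p(y) = 3 (factor: 5831 = 7^3 · 17). Additivity: v_p(xy) = v_p(x) + v_p(y) = 3 + 3 = 6. (Direct check: xy = 8000132 = 7^6 · (68).)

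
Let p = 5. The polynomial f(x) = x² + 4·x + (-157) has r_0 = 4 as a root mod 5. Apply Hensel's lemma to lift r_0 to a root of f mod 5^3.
r_2 = 4 (mod 125)

Hensel: r_{i+1} = r_i − f(r_i)·(f′(r_i))^{-1} mod 5^{i+2}, f′(x) = 2x + 4. Iterate:
  r_0 = 4 (mod 5)
  r_1 = 4 (mod 25)
  r_2 = 4 (mod 125)
Final: r = 4 satisfies f(r) ≡ 0 mod 5^3.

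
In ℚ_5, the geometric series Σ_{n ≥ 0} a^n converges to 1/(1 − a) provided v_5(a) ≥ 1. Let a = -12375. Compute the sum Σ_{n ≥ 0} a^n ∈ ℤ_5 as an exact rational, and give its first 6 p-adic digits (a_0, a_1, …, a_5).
Σ a^n = 1/(1 − a) = 1/12376;  first 6 digits = (1, 0, 0, 1, 0, 1)

v_5(a) = 3 ≥ 1, so the series converges in ℤ_5 to 1/(1 − a) = 1/(1 − (-12375)) = 1/12376. Expand this rational in ℤ_5: compute digits iteratively via d_i = x_i mod 5, x_{i+1} = (x_i − d_i)/5. The first 6 digits are (1, 0, 0, 1, 0, 1).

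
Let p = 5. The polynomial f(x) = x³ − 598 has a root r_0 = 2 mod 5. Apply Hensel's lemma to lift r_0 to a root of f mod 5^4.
r_3 = 622 (mod 625)

Hensel: r_{i+1} = r_i − f(r_i)/f′(r_i) mod 5^{i+2}, where f′(x) = 3x². Iterate:
  r_0 = 2 (mod 5)
  r_1 = 22 (mod 25)
  r_2 = 122 (mod 125)
  r_3 = 622 (mod 625)
Final: r = 622 with f(r) ≡ 0 mod 5^4.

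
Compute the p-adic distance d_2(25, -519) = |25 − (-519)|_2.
d_2(25, -519) = 1/32

Step 1 — x − y = 25 − (-519) = 544. Step 2 — v_2(544) = 5 (factor: 544 = (2^5 · 17); the sign does not affect v_p). Step 3 — |x − y|_2 = 2^{-5} = 1/32.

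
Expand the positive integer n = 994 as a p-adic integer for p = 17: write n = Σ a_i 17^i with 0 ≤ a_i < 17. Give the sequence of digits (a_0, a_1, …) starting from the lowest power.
(a_0, a_1, …) = (8, 7, 3)

Repeated division by 17 gives the digits low-to-high: 994 = 8 + 7·17^1 + 3·17^2. Digit sequence: (8, 7, 3).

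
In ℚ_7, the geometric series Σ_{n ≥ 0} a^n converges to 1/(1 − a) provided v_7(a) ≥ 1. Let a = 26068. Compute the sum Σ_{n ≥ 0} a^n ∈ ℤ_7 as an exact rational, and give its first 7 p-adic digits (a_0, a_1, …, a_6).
Σ a^n = 1/(1 − a) = -1/26067;  first 7 digits = (1, 0, 0, 6, 3, 1, 1)

v_7(a) = 3 ≥ 1, so the series converges in ℤ_7 to 1/(1 − a) = 1/(1 − 26068) = -1/26067. Expand this rational in ℤ_7: compute digits iteratively via d_i = x_i mod 7, x_{i+1} = (x_i − d_i)/7. The first 7 digits are (1, 0, 0, 6, 3, 1, 1).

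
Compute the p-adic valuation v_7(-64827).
v_7(-64827) = 4

v_7(n) is the largest exponent k such that 7^k divides n. Factor out: -64827 = -7^4 · 27. (Sign doesn't affect v_p.) So v_7(-64827) = 4.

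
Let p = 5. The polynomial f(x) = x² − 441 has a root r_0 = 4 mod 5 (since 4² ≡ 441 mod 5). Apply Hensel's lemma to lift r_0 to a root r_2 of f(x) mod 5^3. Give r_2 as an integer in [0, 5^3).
r_2 = 104 (mod 125)

Hensel's recurrence: r_{i+1} = r_i − f(r_i)·(f′(r_i))^{-1} mod 5^{i+2}, with f′(x) = 2x. Iterate:
  r_0 = 4 (mod 5)
  r_1 = 4 (mod 25)
  r_2 = 104 (mod 125)
Final: r_2 = 104, and one checks f(r_2) ≡ 0 mod 5^3.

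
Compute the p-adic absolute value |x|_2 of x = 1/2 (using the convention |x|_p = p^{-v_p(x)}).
|1/2|_2 = 2

Step 1 — compute v_2(x) by factoring powers of 2 out of the numerator and denominator: v_2(1/2) = -1. Step 2 — apply |x|_p = p^{-v_p(x)} = 2^{1} = 2.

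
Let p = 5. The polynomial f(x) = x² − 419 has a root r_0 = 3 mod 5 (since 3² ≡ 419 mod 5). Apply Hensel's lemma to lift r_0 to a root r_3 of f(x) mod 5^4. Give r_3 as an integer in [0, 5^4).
r_3 = 263 (mod 625)

Hensel's recurrence: r_{i+1} = r_i − f(r_i)·(f′(r_i))^{-1} mod 5^{i+2}, with f′(x) = 2x. Iterate:
  r_0 = 3 (mod 5)
  r_1 = 13 (mod 25)
  r_2 = 13 (mod 125)
  r_3 = 263 (mod 625)
Final: r_3 = 263, and one checks f(r_3) ≡ 0 mod 5^4.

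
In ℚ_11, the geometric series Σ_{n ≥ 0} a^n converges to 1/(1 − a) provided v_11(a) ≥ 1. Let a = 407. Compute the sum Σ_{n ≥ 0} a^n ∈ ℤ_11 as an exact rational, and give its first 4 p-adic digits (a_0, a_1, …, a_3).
Σ a^n = 1/(1 − a) = -1/406;  first 4 digits = (1, 4, 8, 1)

v_11(a) = 1 ≥ 1, so the series converges in ℤ_11 to 1/(1 − a) = 1/(1 − 407) = -1/406. Expand this rational in ℤ_11: compute digits iteratively via d_i = x_i mod 11, x_{i+1} = (x_i − d_i)/11. The first 4 digits are (1, 4, 8, 1).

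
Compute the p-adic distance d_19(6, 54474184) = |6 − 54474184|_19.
d_19(6, 54474184) = 1/2476099

Step 1 — x − y = 6 − 54474184 = -54474178. Step 2 — v_19(-54474178) = 5 (factor: -54474178 = −(19^5 · 22); the sign does not affect v_p). Step 3 — |x − y|_19 = 19^{-5} = 1/2476099.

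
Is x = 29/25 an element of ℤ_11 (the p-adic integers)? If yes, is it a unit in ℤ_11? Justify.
x ∈ ℤ_11^× (unit); v_11(x) = 0

ℤ_11 = {x ∈ ℚ_11 : v_11(x) ≥ 0} and ℤ_11^× = {x ∈ ℤ_11 : v_11(x) = 0}. Here v_11(29/25) = v_11(num) − v_11(den) = 0; compare against these criteria.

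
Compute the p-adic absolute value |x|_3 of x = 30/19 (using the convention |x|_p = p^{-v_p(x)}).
|30/19|_3 = 1/3

Step 1 — compute v_3(x) by factoring powers of 3 out of the numerator and denominator: v_3(30/19) = 1. Step 2 — apply |x|_p = p^{-v_p(x)} = 3^{-1} = 1/3.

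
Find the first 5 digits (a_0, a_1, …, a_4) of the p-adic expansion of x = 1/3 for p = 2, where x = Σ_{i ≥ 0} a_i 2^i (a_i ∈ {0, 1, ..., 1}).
(a_0, …, a_4) = (1, 1, 0, 1, 0)

v_2(1/3) = 0 (numerator and denominator both coprime to 2), so x ∈ ℤ_2^×. Compute digits iteratively via a_i = x_i mod 2, x_{i+1} = (x_i − a_i)/2, with x_0 = x:
  x_0 = 1/3;  a_0 = 1;  x_1 = (x_0 − 1)/2 = -1/3
  x_1 = -1/3;  a_1 = 1;  x_2 = (x_1 − 1)/2 = -2/3
  x_2 = -2/3;  a_2 = 0;  x_3 = (x_2 − 0)/2 = -1/3
  x_3 = -1/3;  a_3 = 1;  x_4 = (x_3 − 1)/2 = -2/3
  x_4 = -2/3;  a_4 = 0;  x_5 = (x_4 − 0)/2 = -1/3
Digits: (1, 1, 0, 1, 0).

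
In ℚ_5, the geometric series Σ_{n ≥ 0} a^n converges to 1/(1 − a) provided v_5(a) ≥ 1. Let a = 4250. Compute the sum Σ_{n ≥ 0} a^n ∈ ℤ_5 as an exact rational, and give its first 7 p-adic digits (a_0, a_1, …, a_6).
Σ a^n = 1/(1 − a) = -1/4249;  first 7 digits = (1, 0, 0, 4, 1, 1, 1)

v_5(a) = 3 ≥ 1, so the series converges in ℤ_5 to 1/(1 − a) = 1/(1 − 4250) = -1/4249. Expand this rational in ℤ_5: compute digits iteratively via d_i = x_i mod 5, x_{i+1} = (x_i − d_i)/5. The first 7 digits are (1, 0, 0, 4, 1, 1, 1).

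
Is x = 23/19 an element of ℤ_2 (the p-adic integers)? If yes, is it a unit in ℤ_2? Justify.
x ∈ ℤ_2^× (unit); v_2(x) = 0

ℤ_2 = {x ∈ ℚ_2 : v_2(x) ≥ 0} and ℤ_2^× = {x ∈ ℤ_2 : v_2(x) = 0}. Here v_2(23/19) = v_2(num) − v_2(den) = 0; compare against these criteria.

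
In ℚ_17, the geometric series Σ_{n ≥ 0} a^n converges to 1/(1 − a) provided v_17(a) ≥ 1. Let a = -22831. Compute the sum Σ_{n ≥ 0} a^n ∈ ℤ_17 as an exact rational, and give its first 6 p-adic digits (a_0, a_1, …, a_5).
Σ a^n = 1/(1 − a) = 1/22832;  first 6 digits = (1, 0, 6, 12, 1, 10)

v_17(a) = 2 ≥ 1, so the series converges in ℤ_17 to 1/(1 − a) = 1/(1 − (-22831)) = 1/22832. Expand this rational in ℤ_17: compute digits iteratively via d_i = x_i mod 17, x_{i+1} = (x_i − d_i)/17. The first 6 digits are (1, 0, 6, 12, 1, 10).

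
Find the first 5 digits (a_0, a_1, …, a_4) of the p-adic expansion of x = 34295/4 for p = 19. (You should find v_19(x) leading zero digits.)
(a_0, …, a_4) = (0, 0, 0, 6, 14)

v_19(34295/4) = 3, so a_0 = ... = a_2 = 0. Factor out: x = 19^3 · u with u = 5/4 a unit in ℤ_19. Expand u iteratively via a_{v+i} = u_i mod 19, u_{i+1} = (u_i − a_{v+i})/19:
  u_0 = 5/4;  a_3 = 6;  u_1 = (u_0 − 6)/19 = -1/4
  u_1 = -1/4;  a_4 = 14;  u_2 = (u_1 − 14)/19 = -3/4
Digits: (0, 0, 0, 6, 14).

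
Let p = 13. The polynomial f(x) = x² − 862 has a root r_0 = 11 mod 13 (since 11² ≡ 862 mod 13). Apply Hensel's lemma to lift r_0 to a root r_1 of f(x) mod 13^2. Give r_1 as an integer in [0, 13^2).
r_1 = 37 (mod 169)

Hensel's recurrence: r_{i+1} = r_i − f(r_i)·(f′(r_i))^{-1} mod 13^{i+2}, with f′(x) = 2x. Iterate:
  r_0 = 11 (mod 13)
  r_1 = 37 (mod 169)
Final: r_1 = 37, and one checks f(r_1) ≡ 0 mod 13^2.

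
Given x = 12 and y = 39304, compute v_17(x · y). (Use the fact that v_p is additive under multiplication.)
v_17(471648) = 3

v_p(x) = 0 (factor: 12 = 17^0 · 12); v_p(y) = 3 (factor: 39304 = 17^3 · 8). Additivity: v_p(xy) = v_p(x) + v_p(y) = 0 + 3 = 3. (Direct check: xy = 471648 = 17^3 · (96).)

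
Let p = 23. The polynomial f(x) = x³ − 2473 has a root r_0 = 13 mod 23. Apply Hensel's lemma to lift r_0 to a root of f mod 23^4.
r_3 = 150525 (mod 279841)

Hensel: r_{i+1} = r_i − f(r_i)/f′(r_i) mod 23^{i+2}, where f′(x) = 3x². Iterate:
  r_0 = 13 (mod 23)
  r_1 = 289 (mod 529)
  r_2 = 4521 (mod 12167)
  r_3 = 150525 (mod 279841)
Final: r = 150525 with f(r) ≡ 0 mod 23^4.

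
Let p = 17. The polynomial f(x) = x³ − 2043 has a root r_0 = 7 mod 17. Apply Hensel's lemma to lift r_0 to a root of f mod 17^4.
r_3 = 37101 (mod 83521)

Hensel: r_{i+1} = r_i − f(r_i)/f′(r_i) mod 17^{i+2}, where f′(x) = 3x². Iterate:
  r_0 = 7 (mod 17)
  r_1 = 109 (mod 289)
  r_2 = 2710 (mod 4913)
  r_3 = 37101 (mod 83521)
Final: r = 37101 with f(r) ≡ 0 mod 17^4.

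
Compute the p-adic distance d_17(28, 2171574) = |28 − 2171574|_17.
d_17(28, 2171574) = 1/83521

Step 1 — x − y = 28 − 2171574 = -2171546. Step 2 — v_17(-2171546) = 4 (factor: -2171546 = −(17^4 · 26); the sign does not affect v_p). Step 3 — |x − y|_17 = 17^{-4} = 1/83521.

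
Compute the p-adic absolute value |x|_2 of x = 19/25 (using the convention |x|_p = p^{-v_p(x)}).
|19/25|_2 = 1

Step 1 — compute v_2(x) by factoring powers of 2 out of the numerator and denominator: v_2(19/25) = 0. Step 2 — apply |x|_p = p^{-v_p(x)} = 2^{0} = 1.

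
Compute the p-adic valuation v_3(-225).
v_3(-225) = 2

v_3(n) is the largest exponent k such that 3^k divides n. Factor out: -225 = -3^2 · 25. (Sign doesn't affect v_p.) So v_3(-225) = 2.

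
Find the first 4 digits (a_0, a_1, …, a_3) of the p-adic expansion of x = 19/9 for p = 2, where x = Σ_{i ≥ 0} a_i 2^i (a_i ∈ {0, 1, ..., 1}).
(a_0, …, a_3) = (1, 1, 0, 1)

v_2(19/9) = 0 (numerator and denominator both coprime to 2), so x ∈ ℤ_2^×. Compute digits iteratively via a_i = x_i mod 2, x_{i+1} = (x_i − a_i)/2, with x_0 = x:
  x_0 = 19/9;  a_0 = 1;  x_1 = (x_0 − 1)/2 = 5/9
  x_1 = 5/9;  a_1 = 1;  x_2 = (x_1 − 1)/2 = -2/9
  x_2 = -2/9;  a_2 = 0;  x_3 = (x_2 − 0)/2 = -1/9
  x_3 = -1/9;  a_3 = 1;  x_4 = (x_3 − 1)/2 = -5/9
Digits: (1, 1, 0, 1).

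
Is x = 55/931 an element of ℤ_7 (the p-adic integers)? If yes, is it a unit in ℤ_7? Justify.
x ∉ ℤ_7 (v_7(x) = -2 < 0)

ℤ_7 = {x ∈ ℚ_7 : v_7(x) ≥ 0} and ℤ_7^× = {x ∈ ℤ_7 : v_7(x) = 0}. Here v_7(55/931) = v_7(num) − v_7(den) = -2; compare against these criteria.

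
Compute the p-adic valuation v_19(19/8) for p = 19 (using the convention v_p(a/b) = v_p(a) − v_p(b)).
v_19(19/8) = 1

Factor powers of 19 from the numerator and denominator of the reduced fraction: 19 = 19^1 · 1 and 8 = 19^0 · 8. Apply v_p(a/b) = v_p(a) − v_p(b): v_19(19/8) = 1 − 0 = 1.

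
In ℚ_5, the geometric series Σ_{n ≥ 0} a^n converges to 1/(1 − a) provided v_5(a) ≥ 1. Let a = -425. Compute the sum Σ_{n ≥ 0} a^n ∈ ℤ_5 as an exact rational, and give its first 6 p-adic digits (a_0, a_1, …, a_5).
Σ a^n = 1/(1 − a) = 1/426;  first 6 digits = (1, 0, 3, 1, 3, 2)

v_5(a) = 2 ≥ 1, so the series converges in ℤ_5 to 1/(1 − a) = 1/(1 − (-425)) = 1/426. Expand this rational in ℤ_5: compute digits iteratively via d_i = x_i mod 5, x_{i+1} = (x_i − d_i)/5. The first 6 digits are (1, 0, 3, 1, 3, 2).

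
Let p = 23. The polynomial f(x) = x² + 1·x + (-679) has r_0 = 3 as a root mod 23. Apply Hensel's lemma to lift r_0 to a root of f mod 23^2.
r_1 = 325 (mod 529)

Hensel: r_{i+1} = r_i − f(r_i)·(f′(r_i))^{-1} mod 23^{i+2}, f′(x) = 2x + 1. Iterate:
  r_0 = 3 (mod 23)
  r_1 = 325 (mod 529)
Final: r = 325 satisfies f(r) ≡ 0 mod 23^2.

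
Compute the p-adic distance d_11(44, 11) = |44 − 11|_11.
d_11(44, 11) = 1/11

Step 1 — x − y = 44 − 11 = 33. Step 2 — v_11(33) = 1 (factor: 33 = (11^1 · 3); the sign does not affect v_p). Step 3 — |x − y|_11 = 11^{-1} = 1/11.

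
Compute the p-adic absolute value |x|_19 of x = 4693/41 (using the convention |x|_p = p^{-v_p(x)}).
|4693/41|_19 = 1/361

Step 1 — compute v_19(x) by factoring powers of 19 out of the numerator and denominator: v_19(4693/41) = 2. Step 2 — apply |x|_p = p^{-v_p(x)} = 19^{-2} = 1/361.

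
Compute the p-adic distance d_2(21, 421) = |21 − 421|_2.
d_2(21, 421) = 1/16

Step 1 — x − y = 21 − 421 = -400. Step 2 — v_2(-400) = 4 (factor: -400 = −(2^4 · 25); the sign does not affect v_p). Step 3 — |x − y|_2 = 2^{-4} = 1/16.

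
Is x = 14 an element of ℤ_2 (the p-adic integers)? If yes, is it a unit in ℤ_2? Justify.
x ∈ ℤ_2 but not a unit; v_2(x) = 1 > 0

ℤ_2 = {x ∈ ℚ_2 : v_2(x) ≥ 0} and ℤ_2^× = {x ∈ ℤ_2 : v_2(x) = 0}. Here v_2(14) = v_2(num) − v_2(den) = 1; compare against these criteria.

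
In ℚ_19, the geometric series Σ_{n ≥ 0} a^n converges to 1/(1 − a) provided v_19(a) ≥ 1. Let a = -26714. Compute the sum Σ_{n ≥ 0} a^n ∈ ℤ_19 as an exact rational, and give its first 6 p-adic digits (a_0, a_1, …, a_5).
Σ a^n = 1/(1 − a) = 1/26715;  first 6 digits = (1, 0, 2, 15, 3, 3)

v_19(a) = 2 ≥ 1, so the series converges in ℤ_19 to 1/(1 − a) = 1/(1 − (-26714)) = 1/26715. Expand this rational in ℤ_19: compute digits iteratively via d_i = x_i mod 19, x_{i+1} = (x_i − d_i)/19. The first 6 digits are (1, 0, 2, 15, 3, 3).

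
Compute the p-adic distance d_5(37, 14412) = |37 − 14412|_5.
d_5(37, 14412) = 1/625

Step 1 — x − y = 37 − 14412 = -14375. Step 2 — v_5(-14375) = 4 (factor: -14375 = −(5^4 · 23); the sign does not affect v_p). Step 3 — |x − y|_5 = 5^{-4} = 1/625.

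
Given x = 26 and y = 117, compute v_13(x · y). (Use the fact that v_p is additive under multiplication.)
v_13(3042) = 2

v_p(x) = 1 (factor: 26 = 13^1 · 2); v_p(y) = 1 (factor: 117 = 13^1 · 9). Additivity: v_p(xy) = v_p(x) + v_p(y) = 1 + 1 = 2. (Direct check: xy = 3042 = 13^2 · (18).)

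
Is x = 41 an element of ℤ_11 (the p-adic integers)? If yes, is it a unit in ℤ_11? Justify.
x ∈ ℤ_11^× (unit); v_11(x) = 0

ℤ_11 = {x ∈ ℚ_11 : v_11(x) ≥ 0} and ℤ_11^× = {x ∈ ℤ_11 : v_11(x) = 0}. Here v_11(41) = v_11(num) − v_11(den) = 0; compare against these criteria.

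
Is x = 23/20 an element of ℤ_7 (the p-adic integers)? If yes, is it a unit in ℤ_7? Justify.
x ∈ ℤ_7^× (unit); v_7(x) = 0

ℤ_7 = {x ∈ ℚ_7 : v_7(x) ≥ 0} and ℤ_7^× = {x ∈ ℤ_7 : v_7(x) = 0}. Here v_7(23/20) = v_7(num) − v_7(den) = 0; compare against these criteria.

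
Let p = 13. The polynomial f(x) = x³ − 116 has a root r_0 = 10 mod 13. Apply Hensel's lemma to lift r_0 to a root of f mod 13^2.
r_1 = 140 (mod 169)

Hensel: r_{i+1} = r_i − f(r_i)/f′(r_i) mod 13^{i+2}, where f′(x) = 3x². Iterate:
  r_0 = 10 (mod 13)
  r_1 = 140 (mod 169)
Final: r = 140 with f(r) ≡ 0 mod 13^2.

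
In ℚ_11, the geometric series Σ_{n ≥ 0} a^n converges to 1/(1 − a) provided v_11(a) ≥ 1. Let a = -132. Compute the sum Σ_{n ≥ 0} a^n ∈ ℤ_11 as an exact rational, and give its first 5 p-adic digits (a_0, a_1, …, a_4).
Σ a^n = 1/(1 − a) = 1/133;  first 5 digits = (1, 10, 10, 0, 10)

v_11(a) = 1 ≥ 1, so the series converges in ℤ_11 to 1/(1 − a) = 1/(1 − (-132)) = 1/133. Expand this rational in ℤ_11: compute digits iteratively via d_i = x_i mod 11, x_{i+1} = (x_i − d_i)/11. The first 5 digits are (1, 10, 10, 0, 10).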